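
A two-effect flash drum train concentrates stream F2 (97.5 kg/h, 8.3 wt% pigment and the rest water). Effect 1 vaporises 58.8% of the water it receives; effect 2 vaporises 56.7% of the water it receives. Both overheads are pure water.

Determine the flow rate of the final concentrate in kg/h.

24.04 kg/h

water in feed = 97.5×0.917 = 89.407 kg/h.
After stage 1: water left = (1−0.588)×89.407 = 36.836; stream total = 44.928 kg/h.
After stage 2: water left = (1−0.567)×36.836 = 15.95; final concentrate = 24.042 kg/h.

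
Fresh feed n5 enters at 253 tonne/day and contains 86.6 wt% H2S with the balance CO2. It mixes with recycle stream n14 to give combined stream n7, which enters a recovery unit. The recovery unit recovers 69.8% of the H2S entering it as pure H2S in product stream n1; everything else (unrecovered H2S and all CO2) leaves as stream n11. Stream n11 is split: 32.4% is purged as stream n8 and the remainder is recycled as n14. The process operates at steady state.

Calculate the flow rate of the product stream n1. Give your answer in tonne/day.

192.2 tonne/day

H2S in n7: m_A = 253×0.866 + (1−0.324)·(1−0.698)·m_A, so m_A = 219.1/0.7958 = 275.3 tonne/day.
Product n1 = 0.698×275.3 = 192.16 tonne/day.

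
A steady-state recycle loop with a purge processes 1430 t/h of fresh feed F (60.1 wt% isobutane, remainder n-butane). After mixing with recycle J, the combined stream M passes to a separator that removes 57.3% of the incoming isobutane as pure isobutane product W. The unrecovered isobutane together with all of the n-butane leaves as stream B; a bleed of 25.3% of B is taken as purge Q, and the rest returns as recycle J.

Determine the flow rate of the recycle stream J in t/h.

2087 t/h

n-butane enters only via F and leaves only via the purge: 1430×0.399 = 0.253×(n-butane in B), and the separator passes all n-butane, so n-butane in M = n-butane in B = 2255.2 t/h.
isobutane in M: m_A = 1430×0.601 + (1−0.253)·(1−0.573)·m_A, so m_A = 859.43/0.6810 = 1262 t/h.
B = (1−0.573)×1262 + 2255.2 = 2794.1 t/h.
Recycle J = (1−0.253)×2794.1 = 2087.2 t/h.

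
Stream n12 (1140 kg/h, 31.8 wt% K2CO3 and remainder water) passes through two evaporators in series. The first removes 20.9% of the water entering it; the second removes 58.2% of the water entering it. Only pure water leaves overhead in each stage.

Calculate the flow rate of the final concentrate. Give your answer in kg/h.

619.6 kg/h

water in feed = 1140×0.682 = 777.48 kg/h.
After stage 1: water left = (1−0.209)×777.48 = 614.99; stream total = 977.51 kg/h.
After stage 2: water left = (1−0.582)×614.99 = 257.06; final concentrate = 619.58 kg/h.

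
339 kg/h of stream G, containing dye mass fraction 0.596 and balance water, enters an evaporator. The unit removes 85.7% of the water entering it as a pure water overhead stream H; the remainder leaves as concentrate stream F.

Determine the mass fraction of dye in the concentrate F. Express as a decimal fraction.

dye is not removed: 339×0.596 = 202.04 kg/h of dye enters F.
water entering = 339×0.404 = 136.96 kg/h; overhead removed = 0.857×136.96 = 117.37 kg/h.
Concentrate = 339 − 117.37 = 221.63 kg/h.
Mass fraction = 202.04/221.63 = 0.912.

0.912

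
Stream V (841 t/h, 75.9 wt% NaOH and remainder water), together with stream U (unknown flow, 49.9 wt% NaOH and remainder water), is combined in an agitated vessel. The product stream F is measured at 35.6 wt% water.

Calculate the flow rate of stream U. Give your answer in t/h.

667 t/h

Let U be the unknown flow. Total out = 841 + U.
water balance: 202.68 + 0.501·U = 0.356·(841 + U)
(0.501 − 0.356)·U = 0.356×841 − 202.68 = 96.715
U = 96.715 / 0.145 = 667 t/h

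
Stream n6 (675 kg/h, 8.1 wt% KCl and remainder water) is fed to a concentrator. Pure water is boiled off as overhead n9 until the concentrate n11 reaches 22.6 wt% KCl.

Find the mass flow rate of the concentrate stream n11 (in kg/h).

241.9 kg/h

KCl is conserved: 675×0.081 = 54.675 kg/h all reports to the concentrate.
Concentrate = 54.675/(target fraction) = 241.92 kg/h.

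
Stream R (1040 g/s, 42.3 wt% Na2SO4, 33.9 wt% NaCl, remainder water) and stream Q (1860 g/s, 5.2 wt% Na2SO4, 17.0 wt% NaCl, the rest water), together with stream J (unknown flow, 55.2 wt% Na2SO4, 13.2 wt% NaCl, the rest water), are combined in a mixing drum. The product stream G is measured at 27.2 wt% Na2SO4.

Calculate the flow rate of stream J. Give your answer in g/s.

900.6 g/s

Let J be the unknown flow. Total out = 2900 + J.
Na2SO4 balance: 536.64 + 0.552·J = 0.272·(2900 + J)
(0.552 − 0.272)·J = 0.272×2900 − 536.64 = 252.16
J = 252.16 / 0.280 = 900.57 g/s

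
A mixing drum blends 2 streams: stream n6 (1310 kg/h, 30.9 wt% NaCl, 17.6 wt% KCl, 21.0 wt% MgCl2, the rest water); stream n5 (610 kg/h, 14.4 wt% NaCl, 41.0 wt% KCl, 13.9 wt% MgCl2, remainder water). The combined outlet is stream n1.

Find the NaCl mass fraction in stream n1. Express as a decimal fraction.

Total flow out = 1310 + 610 = 1920 kg/h.
NaCl in = 1310×0.309 + 610×0.144 = 492.63 kg/h.
NaCl mass fraction in n1 = 492.63/1920 = 0.257.

0.257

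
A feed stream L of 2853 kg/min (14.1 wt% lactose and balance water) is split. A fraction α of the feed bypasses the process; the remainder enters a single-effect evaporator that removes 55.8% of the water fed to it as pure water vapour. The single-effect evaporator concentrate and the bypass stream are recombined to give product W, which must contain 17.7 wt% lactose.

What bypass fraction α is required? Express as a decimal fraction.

0.576

All 2853×0.141 = 402.27 kg/min of lactose reaches W, so W = 402.27/0.177 = 2272.7 kg/min and vapour = 580.27 kg/min.
The evaporator receives (1−α)·2853 of feed at 0.859 water and removes 0.558 of that water:
0.558×0.859×(1−α)×2853 = 580.27
(1−α) = 580.27/1367.5 = 0.4243;  α = 0.5757.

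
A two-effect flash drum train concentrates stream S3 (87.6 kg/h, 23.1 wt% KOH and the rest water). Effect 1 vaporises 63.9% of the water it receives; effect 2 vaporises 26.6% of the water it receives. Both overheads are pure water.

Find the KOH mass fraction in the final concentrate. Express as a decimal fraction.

0.531

water in feed = 87.6×0.769 = 67.364 kg/h.
After stage 1: water left = (1−0.639)×67.364 = 24.319; stream total = 44.554 kg/h.
After stage 2: water left = (1−0.266)×24.319 = 17.85; final concentrate = 38.085 kg/h.
KOH fraction = 20.236/38.085 = 0.531.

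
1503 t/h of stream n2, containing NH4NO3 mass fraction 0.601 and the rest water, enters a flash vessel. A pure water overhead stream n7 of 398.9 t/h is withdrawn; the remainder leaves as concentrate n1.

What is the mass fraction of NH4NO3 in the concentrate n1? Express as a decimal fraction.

NH4NO3 is not removed: 1503×0.601 = 903.3 t/h of NH4NO3 enters n1.
Concentrate = 1503 − 398.9 = 1104.1 t/h.
Mass fraction = 903.3/1104.1 = 0.818.

0.818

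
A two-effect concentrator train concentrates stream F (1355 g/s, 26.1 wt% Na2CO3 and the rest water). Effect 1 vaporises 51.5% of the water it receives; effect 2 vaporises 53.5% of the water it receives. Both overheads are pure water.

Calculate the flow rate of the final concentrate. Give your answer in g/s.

water in feed = 1355×0.739 = 1001.3 g/s.
After stage 1: water left = (1−0.515)×1001.3 = 485.65; stream total = 839.31 g/s.
After stage 2: water left = (1−0.535)×485.65 = 225.83; final concentrate = 579.48 g/s.

579.5 g/s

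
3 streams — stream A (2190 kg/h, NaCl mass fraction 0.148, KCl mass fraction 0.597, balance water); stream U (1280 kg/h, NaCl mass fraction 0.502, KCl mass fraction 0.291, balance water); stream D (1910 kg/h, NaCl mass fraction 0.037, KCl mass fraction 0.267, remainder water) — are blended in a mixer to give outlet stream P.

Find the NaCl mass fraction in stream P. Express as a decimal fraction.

0.193

Total flow out = 2190 + 1280 + 1910 = 5380 kg/h.
NaCl in = 2190×0.148 + 1280×0.502 + 1910×0.037 = 1037.3 kg/h.
NaCl mass fraction in P = 1037.3/5380 = 0.193.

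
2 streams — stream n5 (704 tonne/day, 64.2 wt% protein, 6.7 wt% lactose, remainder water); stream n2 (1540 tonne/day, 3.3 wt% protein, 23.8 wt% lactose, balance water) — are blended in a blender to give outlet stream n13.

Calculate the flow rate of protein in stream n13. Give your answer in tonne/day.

protein out = protein in = 704×0.642 + 1540×0.033 = 502.79 tonne/day.

502.8 tonne/day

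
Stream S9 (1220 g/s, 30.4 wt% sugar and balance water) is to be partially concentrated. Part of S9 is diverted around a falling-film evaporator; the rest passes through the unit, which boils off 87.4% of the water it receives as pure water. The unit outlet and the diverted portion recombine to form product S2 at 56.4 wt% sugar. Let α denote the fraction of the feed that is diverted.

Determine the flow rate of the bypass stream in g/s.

295.4 g/s

All 1220×0.304 = 370.88 g/s of sugar reaches S2, so S2 = 370.88/0.564 = 657.59 g/s and vapour = 562.41 g/s.
The evaporator receives (1−α)·1220 of feed at 0.696 water and removes 0.874 of that water:
0.874×0.696×(1−α)×1220 = 562.41
(1−α) = 562.41/742.13 = 0.7578;  α = 0.2422.
Bypass flow = 0.2422×1220 = 295.44 g/s.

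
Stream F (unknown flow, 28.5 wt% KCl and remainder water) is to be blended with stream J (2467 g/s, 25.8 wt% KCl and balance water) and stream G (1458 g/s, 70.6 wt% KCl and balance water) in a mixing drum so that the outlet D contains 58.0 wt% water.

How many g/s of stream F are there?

128.4 g/s

Let F be the unknown flow. Total out = 3925 + F.
water balance: 2259.2 + 0.715·F = 0.580·(3925 + F)
(0.715 − 0.580)·F = 0.580×3925 − 2259.2 = 17.334
F = 17.334 / 0.135 = 128.4 g/s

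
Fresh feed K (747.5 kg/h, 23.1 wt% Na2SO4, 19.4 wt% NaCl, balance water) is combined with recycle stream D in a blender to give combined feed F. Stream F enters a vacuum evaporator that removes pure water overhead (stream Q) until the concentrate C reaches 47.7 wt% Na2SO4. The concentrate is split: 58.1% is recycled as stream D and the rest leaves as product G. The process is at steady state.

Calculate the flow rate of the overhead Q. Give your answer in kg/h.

Overall Na2SO4 balance (none leaves overhead): Na2SO4 in fresh feed = Na2SO4 in product, i.e. 747.5×0.231 = (1−0.581)·C·0.477.
C = 172.67/(0.477×0.419) = 863.95 kg/h.
Recycle D = 0.581×863.95 = 501.96 kg/h.
Combined feed F = 747.5 + 501.96 = 1249.5 kg/h.
Overhead Q = F − C = 1249.5 − 863.95 = 385.5 kg/h.

385.5 kg/h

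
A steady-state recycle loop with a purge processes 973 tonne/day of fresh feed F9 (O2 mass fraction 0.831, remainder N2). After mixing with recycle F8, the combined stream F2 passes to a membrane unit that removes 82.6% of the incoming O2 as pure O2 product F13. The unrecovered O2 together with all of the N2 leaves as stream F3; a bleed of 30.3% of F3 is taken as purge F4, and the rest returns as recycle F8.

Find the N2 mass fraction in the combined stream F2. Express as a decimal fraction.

0.371

N2 enters only via F9 and leaves only via the purge: 973×0.169 = 0.303×(N2 in F3), and the membrane unit passes all N2, so N2 in F2 = N2 in F3 = 542.7 tonne/day.
O2 in F2: m_A = 973×0.831 + (1−0.303)·(1−0.826)·m_A, so m_A = 808.56/0.8787 = 920.16 tonne/day.
F2 = 920.16 + 542.7 = 1462.9 tonne/day.
N2 fraction in F2 = 542.7/1462.9 = 0.371.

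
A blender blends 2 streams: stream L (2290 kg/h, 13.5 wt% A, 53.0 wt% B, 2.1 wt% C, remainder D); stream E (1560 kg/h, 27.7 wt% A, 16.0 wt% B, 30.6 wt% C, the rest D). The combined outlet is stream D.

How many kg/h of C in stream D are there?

C out = C in = 2290×0.021 + 1560×0.306 = 525.45 kg/h.

525.5 kg/h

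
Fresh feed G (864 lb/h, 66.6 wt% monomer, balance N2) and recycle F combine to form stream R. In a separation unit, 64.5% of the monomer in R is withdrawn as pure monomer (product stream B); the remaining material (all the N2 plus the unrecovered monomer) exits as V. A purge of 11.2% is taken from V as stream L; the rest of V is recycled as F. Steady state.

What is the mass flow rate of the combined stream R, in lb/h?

N2 enters only via G and leaves only via the purge: 864×0.334 = 0.112×(N2 in V), and the separation unit passes all N2, so N2 in R = N2 in V = 2576.6 lb/h.
monomer in R: m_A = 864×0.666 + (1−0.112)·(1−0.645)·m_A, so m_A = 575.42/0.6848 = 840.33 lb/h.
R = 840.33 + 2576.6 = 3416.9 lb/h.

3417 lb/h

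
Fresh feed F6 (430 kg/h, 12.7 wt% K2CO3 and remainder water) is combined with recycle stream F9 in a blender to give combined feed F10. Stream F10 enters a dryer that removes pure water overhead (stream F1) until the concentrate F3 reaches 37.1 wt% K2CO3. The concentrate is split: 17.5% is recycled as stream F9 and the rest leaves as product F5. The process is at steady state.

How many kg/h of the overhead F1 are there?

Overall K2CO3 balance (none leaves overhead): K2CO3 in fresh feed = K2CO3 in product, i.e. 430×0.127 = (1−0.175)·F3·0.371.
F3 = 54.61/(0.371×0.825) = 178.42 kg/h.
Recycle F9 = 0.175×178.42 = 31.224 kg/h.
Combined feed F10 = 430 + 31.224 = 461.22 kg/h.
Overhead F1 = F10 − F3 = 461.22 − 178.42 = 282.8 kg/h.

282.8 kg/h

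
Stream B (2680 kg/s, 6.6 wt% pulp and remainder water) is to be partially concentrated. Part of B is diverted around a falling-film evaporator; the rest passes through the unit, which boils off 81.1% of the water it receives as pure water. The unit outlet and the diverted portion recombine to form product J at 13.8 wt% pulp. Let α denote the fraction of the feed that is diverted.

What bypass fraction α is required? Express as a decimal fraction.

0.311

All 2680×0.066 = 176.88 kg/s of pulp reaches J, so J = 176.88/0.138 = 1281.7 kg/s and vapour = 1398.3 kg/s.
The evaporator receives (1−α)·2680 of feed at 0.934 water and removes 0.811 of that water:
0.811×0.934×(1−α)×2680 = 1398.3
(1−α) = 1398.3/2030 = 0.6888;  α = 0.3112.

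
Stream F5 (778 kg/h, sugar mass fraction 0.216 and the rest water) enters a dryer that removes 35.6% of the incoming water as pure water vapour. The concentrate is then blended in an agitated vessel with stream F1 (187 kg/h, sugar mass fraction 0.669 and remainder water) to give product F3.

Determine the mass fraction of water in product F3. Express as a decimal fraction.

Vapour removed = 0.356×0.784×778 = 217.14 kg/h; concentrate = 560.86 kg/h.
water reaching the mixer = 392.81 (from concentrate) + 187×0.331 = 454.71 kg/h.
Product flow = 560.86 + 187 = 747.86 kg/h; water fraction = 0.608.

0.608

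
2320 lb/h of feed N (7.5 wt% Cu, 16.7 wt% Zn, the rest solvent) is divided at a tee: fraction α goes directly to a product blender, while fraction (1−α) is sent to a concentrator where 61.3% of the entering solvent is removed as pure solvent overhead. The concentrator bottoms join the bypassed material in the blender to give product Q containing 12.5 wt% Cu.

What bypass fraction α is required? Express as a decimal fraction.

0.139

All 2320×0.075 = 174 lb/h of Cu reaches Q, so Q = 174/0.125 = 1392 lb/h and vapour = 928 lb/h.
The evaporator receives (1−α)·2320 of feed at 0.758 solvent and removes 0.613 of that solvent:
0.613×0.758×(1−α)×2320 = 928
(1−α) = 928/1078 = 0.8609;  α = 0.1391.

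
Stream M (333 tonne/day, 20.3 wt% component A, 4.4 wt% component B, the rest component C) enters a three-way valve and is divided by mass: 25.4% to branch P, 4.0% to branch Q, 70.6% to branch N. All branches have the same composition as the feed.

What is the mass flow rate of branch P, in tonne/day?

Branch P flow = 0.254×333 = 84.582 tonne/day.

84.58 tonne/day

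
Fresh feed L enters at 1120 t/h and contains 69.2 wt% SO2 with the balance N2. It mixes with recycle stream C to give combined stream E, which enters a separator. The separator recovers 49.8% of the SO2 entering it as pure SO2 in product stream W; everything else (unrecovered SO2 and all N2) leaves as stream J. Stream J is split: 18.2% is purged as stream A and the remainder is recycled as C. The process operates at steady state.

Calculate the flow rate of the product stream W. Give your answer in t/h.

SO2 in E: m_A = 1120×0.692 + (1−0.182)·(1−0.498)·m_A, so m_A = 775.04/0.5894 = 1315 t/h.
Product W = 0.498×1315 = 654.89 t/h.

654.9 t/h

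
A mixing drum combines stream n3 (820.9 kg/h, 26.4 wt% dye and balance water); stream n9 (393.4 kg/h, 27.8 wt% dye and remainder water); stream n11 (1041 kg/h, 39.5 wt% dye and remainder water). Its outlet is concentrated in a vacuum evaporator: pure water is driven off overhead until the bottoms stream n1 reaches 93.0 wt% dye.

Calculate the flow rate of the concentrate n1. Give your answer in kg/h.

dye entering = 820.9×0.264 + 393.4×0.278 + 1041×0.395 = 737.28 kg/h.
All dye reports to n1, so n1 = 737.28/0.930 = 792.77 kg/h.

792.8 kg/h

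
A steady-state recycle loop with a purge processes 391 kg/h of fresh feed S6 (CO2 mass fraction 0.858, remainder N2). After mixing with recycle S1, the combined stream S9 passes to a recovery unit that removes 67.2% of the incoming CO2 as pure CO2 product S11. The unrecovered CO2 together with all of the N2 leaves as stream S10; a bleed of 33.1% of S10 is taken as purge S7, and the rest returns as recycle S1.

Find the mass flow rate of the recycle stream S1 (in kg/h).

N2 enters only via S6 and leaves only via the purge: 391×0.142 = 0.331×(N2 in S10), and the recovery unit passes all N2, so N2 in S9 = N2 in S10 = 167.74 kg/h.
CO2 in S9: m_A = 391×0.858 + (1−0.331)·(1−0.672)·m_A, so m_A = 335.48/0.7806 = 429.79 kg/h.
S10 = (1−0.672)×429.79 + 167.74 = 308.71 kg/h.
Recycle S1 = (1−0.331)×308.71 = 206.53 kg/h.

206.5 kg/h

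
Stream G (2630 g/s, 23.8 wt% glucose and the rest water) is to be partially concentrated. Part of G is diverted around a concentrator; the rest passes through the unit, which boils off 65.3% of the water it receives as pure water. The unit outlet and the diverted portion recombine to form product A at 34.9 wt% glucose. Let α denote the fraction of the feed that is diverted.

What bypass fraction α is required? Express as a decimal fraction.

All 2630×0.238 = 625.94 g/s of glucose reaches A, so A = 625.94/0.349 = 1793.5 g/s and vapour = 836.48 g/s.
The evaporator receives (1−α)·2630 of feed at 0.762 water and removes 0.653 of that water:
0.653×0.762×(1−α)×2630 = 836.48
(1−α) = 836.48/1308.7 = 0.6392;  α = 0.3608.

0.361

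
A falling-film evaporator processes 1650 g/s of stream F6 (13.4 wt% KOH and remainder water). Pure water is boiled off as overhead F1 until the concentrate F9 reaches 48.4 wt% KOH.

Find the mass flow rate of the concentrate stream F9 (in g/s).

KOH is conserved: 1650×0.134 = 221.1 g/s all reports to the concentrate.
Concentrate = 221.1/(target fraction) = 456.82 g/s.

456.8 g/s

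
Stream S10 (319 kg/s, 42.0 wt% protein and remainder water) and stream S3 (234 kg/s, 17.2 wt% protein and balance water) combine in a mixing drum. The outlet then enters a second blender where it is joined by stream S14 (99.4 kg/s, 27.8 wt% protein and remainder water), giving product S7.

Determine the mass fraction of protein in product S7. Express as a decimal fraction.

0.309

Overall, product flow = 652.4 kg/s.
protein in = 319×0.420 + 234×0.172 + 99.4×0.278 = 201.86 kg/s.
protein fraction in S7 = 0.309.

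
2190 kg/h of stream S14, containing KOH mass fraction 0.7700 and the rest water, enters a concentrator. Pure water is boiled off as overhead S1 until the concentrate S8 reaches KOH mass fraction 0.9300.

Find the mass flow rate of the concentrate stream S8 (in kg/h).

1813 kg/h

KOH is conserved: 2190×0.770 = 1686.3 kg/h all reports to the concentrate.
Concentrate = 1686.3/(target fraction) = 1813.2 kg/h.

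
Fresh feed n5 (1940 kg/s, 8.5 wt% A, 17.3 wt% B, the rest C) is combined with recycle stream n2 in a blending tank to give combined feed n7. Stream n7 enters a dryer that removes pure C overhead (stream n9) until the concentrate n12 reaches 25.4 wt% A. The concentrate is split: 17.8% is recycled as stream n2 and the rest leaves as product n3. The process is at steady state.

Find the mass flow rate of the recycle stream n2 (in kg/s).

Overall A balance (none leaves overhead): A in fresh feed = A in product, i.e. 1940×0.085 = (1−0.178)·n12·0.254.
n12 = 164.9/(0.254×0.822) = 789.8 kg/s.
Recycle n2 = 0.178×789.8 = 140.58 kg/s.

140.6 kg/s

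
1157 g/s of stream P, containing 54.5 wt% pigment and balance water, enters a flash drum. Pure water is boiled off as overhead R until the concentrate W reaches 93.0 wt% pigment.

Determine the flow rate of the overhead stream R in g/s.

pigment is conserved: 1157×0.545 = 630.57 g/s all reports to the concentrate.
Concentrate = 630.57/(target fraction) = 678.03 g/s.
Overhead = 1157 − 678.03 = 478.97 g/s.

479 g/s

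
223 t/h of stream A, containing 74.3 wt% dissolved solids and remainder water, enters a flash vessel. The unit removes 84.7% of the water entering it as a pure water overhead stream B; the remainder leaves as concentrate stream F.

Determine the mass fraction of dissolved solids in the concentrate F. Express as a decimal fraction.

0.9497

dissolved solids is not removed: 223×0.743 = 165.69 t/h of dissolved solids enters F.
water entering = 223×0.257 = 57.311 t/h; overhead removed = 0.847×57.311 = 48.542 t/h.
Concentrate = 223 − 48.542 = 174.46 t/h.
Mass fraction = 165.69/174.46 = 0.9497.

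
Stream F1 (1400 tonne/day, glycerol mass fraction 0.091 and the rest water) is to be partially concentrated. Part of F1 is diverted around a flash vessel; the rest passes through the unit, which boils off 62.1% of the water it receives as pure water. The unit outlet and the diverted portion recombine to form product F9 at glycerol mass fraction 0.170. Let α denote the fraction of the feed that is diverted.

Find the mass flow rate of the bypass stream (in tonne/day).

247.5 tonne/day

All 1400×0.091 = 127.4 tonne/day of glycerol reaches F9, so F9 = 127.4/0.170 = 749.41 tonne/day and vapour = 650.59 tonne/day.
The evaporator receives (1−α)·1400 of feed at 0.909 water and removes 0.621 of that water:
0.621×0.909×(1−α)×1400 = 650.59
(1−α) = 650.59/790.28 = 0.8232;  α = 0.1768.
Bypass flow = 0.1768×1400 = 247.47 tonne/day.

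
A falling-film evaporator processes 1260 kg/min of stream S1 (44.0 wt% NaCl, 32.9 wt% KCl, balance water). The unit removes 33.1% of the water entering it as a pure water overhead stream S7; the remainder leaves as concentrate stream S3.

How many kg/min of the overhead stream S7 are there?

96.34 kg/min

water entering = 1260×0.231 = 291.06 kg/min; overhead removed = 0.331×291.06 = 96.341 kg/min.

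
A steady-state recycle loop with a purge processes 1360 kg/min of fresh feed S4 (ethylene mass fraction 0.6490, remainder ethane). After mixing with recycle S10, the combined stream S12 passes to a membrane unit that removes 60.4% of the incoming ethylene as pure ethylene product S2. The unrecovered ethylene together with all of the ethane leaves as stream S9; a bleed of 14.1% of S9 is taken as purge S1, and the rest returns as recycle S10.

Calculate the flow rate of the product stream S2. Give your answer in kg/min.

ethylene in S12: m_A = 1360×0.649 + (1−0.141)·(1−0.604)·m_A, so m_A = 882.64/0.6598 = 1337.7 kg/min.
Product S2 = 0.604×1337.7 = 807.95 kg/min.

808 kg/min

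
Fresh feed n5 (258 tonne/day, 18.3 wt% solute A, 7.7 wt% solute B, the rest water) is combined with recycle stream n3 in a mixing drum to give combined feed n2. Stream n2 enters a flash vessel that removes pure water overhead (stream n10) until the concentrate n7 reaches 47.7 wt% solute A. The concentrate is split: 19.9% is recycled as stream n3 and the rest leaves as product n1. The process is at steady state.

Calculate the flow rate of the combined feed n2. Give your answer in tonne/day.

282.6 tonne/day

Overall solute A balance (none leaves overhead): solute A in fresh feed = solute A in product, i.e. 258×0.183 = (1−0.199)·n7·0.477.
n7 = 47.214/(0.477×0.801) = 123.57 tonne/day.
Recycle n3 = 0.199×123.57 = 24.591 tonne/day.
Combined feed n2 = 258 + 24.591 = 282.59 tonne/day.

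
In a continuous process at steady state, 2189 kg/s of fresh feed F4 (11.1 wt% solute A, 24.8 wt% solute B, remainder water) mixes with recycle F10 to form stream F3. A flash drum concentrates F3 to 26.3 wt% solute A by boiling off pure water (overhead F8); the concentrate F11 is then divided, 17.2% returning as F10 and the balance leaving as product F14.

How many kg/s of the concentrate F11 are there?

1116 kg/s

Overall solute A balance (none leaves overhead): solute A in fresh feed = solute A in product, i.e. 2189×0.111 = (1−0.172)·F11·0.263.
F11 = 242.98/(0.263×0.828) = 1115.8 kg/s.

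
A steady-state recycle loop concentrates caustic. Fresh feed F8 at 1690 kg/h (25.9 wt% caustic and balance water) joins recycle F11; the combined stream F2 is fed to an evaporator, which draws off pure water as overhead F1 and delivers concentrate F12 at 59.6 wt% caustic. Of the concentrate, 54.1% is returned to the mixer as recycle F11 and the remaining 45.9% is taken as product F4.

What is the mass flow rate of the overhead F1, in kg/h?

Overall caustic balance (none leaves overhead): caustic in fresh feed = caustic in product, i.e. 1690×0.259 = (1−0.541)·F12·0.596.
F12 = 437.71/(0.596×0.459) = 1600 kg/h.
Recycle F11 = 0.541×1600 = 865.62 kg/h.
Combined feed F2 = 1690 + 865.62 = 2555.6 kg/h.
Overhead F1 = F2 − F12 = 2555.6 − 1600 = 955.59 kg/h.

955.6 kg/h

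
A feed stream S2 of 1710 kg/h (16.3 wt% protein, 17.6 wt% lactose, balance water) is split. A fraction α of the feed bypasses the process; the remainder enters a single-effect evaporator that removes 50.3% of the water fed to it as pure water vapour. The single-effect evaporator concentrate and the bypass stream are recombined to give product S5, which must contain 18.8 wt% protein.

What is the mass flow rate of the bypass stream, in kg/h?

All 1710×0.163 = 278.73 kg/h of protein reaches S5, so S5 = 278.73/0.188 = 1482.6 kg/h and vapour = 227.39 kg/h.
The evaporator receives (1−α)·1710 of feed at 0.661 water and removes 0.503 of that water:
0.503×0.661×(1−α)×1710 = 227.39
(1−α) = 227.39/568.55 = 0.4000;  α = 0.6000.
Bypass flow = 0.6000×1710 = 1026.1 kg/h.

1026 kg/h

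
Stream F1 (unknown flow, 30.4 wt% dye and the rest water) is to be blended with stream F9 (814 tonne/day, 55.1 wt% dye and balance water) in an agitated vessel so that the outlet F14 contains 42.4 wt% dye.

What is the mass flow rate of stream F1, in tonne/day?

Let F1 be the unknown flow. Total out = 814 + F1.
dye balance: 448.51 + 0.304·F1 = 0.424·(814 + F1)
(0.304 − 0.424)·F1 = 0.424×814 − 448.51 = -103.38
F1 = -103.38 / -0.120 = 861.48 tonne/day

861.5 tonne/day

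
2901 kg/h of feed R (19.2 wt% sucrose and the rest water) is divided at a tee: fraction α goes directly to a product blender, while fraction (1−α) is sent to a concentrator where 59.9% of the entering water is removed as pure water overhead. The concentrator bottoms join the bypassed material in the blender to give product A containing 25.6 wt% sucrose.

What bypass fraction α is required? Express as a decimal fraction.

All 2901×0.192 = 556.99 kg/h of sucrose reaches A, so A = 556.99/0.256 = 2175.8 kg/h and vapour = 725.25 kg/h.
The evaporator receives (1−α)·2901 of feed at 0.808 water and removes 0.599 of that water:
0.599×0.808×(1−α)×2901 = 725.25
(1−α) = 725.25/1404.1 = 0.5165;  α = 0.4835.

0.483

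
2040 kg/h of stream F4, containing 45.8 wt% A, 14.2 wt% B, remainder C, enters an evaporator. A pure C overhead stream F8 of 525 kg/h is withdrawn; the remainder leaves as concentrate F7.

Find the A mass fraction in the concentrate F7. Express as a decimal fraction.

0.617

A is not removed: 2040×0.458 = 934.32 kg/h of A enters F7.
Concentrate = 2040 − 525 = 1515 kg/h.
Mass fraction = 934.32/1515 = 0.617.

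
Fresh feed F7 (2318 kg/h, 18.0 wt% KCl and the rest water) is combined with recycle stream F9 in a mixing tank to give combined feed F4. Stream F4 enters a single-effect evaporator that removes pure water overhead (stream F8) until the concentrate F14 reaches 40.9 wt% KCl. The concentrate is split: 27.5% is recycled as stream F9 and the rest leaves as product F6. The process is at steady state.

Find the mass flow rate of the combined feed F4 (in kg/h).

2705 kg/h

Overall KCl balance (none leaves overhead): KCl in fresh feed = KCl in product, i.e. 2318×0.180 = (1−0.275)·F14·0.409.
F14 = 417.24/(0.409×0.725) = 1407.1 kg/h.
Recycle F9 = 0.275×1407.1 = 386.95 kg/h.
Combined feed F4 = 2318 + 386.95 = 2705 kg/h.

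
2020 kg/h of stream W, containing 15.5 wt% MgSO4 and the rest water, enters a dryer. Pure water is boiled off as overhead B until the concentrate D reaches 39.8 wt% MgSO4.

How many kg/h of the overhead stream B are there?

MgSO4 is conserved: 2020×0.155 = 313.1 kg/h all reports to the concentrate.
Concentrate = 313.1/(target fraction) = 786.68 kg/h.
Overhead = 2020 − 786.68 = 1233.3 kg/h.

1233 kg/h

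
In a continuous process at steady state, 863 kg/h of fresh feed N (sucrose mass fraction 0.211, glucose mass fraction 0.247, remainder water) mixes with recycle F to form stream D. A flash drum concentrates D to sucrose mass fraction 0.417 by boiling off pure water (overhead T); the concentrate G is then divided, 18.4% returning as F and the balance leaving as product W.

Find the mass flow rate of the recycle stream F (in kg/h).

98.47 kg/h

Overall sucrose balance (none leaves overhead): sucrose in fresh feed = sucrose in product, i.e. 863×0.211 = (1−0.184)·G·0.417.
G = 182.09/(0.417×0.816) = 535.14 kg/h.
Recycle F = 0.184×535.14 = 98.466 kg/h.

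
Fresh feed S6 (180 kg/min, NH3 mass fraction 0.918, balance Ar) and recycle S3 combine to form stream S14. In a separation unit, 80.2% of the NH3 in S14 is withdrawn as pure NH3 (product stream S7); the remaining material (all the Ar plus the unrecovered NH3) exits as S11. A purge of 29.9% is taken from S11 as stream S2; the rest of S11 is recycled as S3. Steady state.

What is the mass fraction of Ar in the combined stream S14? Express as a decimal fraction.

0.205

Ar enters only via S6 and leaves only via the purge: 180×0.082 = 0.299×(Ar in S11), and the separation unit passes all Ar, so Ar in S14 = Ar in S11 = 49.365 kg/min.
NH3 in S14: m_A = 180×0.918 + (1−0.299)·(1−0.802)·m_A, so m_A = 165.24/0.8612 = 191.87 kg/min.
S14 = 191.87 + 49.365 = 241.24 kg/min.
Ar fraction in S14 = 49.365/241.24 = 0.205.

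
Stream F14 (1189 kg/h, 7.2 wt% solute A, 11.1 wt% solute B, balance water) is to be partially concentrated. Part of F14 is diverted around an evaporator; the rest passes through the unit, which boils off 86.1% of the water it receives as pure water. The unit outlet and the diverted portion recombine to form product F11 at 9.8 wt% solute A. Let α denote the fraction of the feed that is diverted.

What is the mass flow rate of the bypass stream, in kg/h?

All 1189×0.072 = 85.608 kg/h of solute A reaches F11, so F11 = 85.608/0.098 = 873.55 kg/h and vapour = 315.45 kg/h.
The evaporator receives (1−α)·1189 of feed at 0.817 water and removes 0.861 of that water:
0.861×0.817×(1−α)×1189 = 315.45
(1−α) = 315.45/836.39 = 0.3772;  α = 0.6228.
Bypass flow = 0.6228×1189 = 740.56 kg/h.

740.6 kg/h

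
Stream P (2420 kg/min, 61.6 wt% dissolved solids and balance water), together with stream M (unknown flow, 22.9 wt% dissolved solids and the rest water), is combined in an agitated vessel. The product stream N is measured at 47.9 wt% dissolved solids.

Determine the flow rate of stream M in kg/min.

1326 kg/min

Let M be the unknown flow. Total out = 2420 + M.
dissolved solids balance: 1490.7 + 0.229·M = 0.479·(2420 + M)
(0.229 − 0.479)·M = 0.479×2420 − 1490.7 = -331.54
M = -331.54 / -0.250 = 1326.2 kg/min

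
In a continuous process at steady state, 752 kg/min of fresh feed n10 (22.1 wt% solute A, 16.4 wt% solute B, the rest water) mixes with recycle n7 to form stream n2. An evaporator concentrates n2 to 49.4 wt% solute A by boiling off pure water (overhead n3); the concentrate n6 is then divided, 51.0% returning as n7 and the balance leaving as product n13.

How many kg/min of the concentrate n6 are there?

Overall solute A balance (none leaves overhead): solute A in fresh feed = solute A in product, i.e. 752×0.221 = (1−0.510)·n6·0.494.
n6 = 166.19/(0.494×0.490) = 686.57 kg/min.

686.6 kg/min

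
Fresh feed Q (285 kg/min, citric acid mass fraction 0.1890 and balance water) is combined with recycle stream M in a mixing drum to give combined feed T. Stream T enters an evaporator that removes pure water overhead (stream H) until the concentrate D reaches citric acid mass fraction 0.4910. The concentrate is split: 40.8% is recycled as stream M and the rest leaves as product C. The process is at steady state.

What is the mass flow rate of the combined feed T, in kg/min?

Overall citric acid balance (none leaves overhead): citric acid in fresh feed = citric acid in product, i.e. 285×0.189 = (1−0.408)·D·0.491.
D = 53.865/(0.491×0.592) = 185.31 kg/min.
Recycle M = 0.408×185.31 = 75.607 kg/min.
Combined feed T = 285 + 75.607 = 360.61 kg/min.

360.6 kg/min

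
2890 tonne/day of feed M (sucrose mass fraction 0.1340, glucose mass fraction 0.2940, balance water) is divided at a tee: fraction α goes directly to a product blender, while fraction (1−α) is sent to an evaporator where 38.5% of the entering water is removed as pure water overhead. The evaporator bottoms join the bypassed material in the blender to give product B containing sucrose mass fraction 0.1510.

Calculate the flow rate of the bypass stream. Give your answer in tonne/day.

1413 tonne/day

All 2890×0.134 = 387.26 tonne/day of sucrose reaches B, so B = 387.26/0.151 = 2564.6 tonne/day and vapour = 325.36 tonne/day.
The evaporator receives (1−α)·2890 of feed at 0.572 water and removes 0.385 of that water:
0.385×0.572×(1−α)×2890 = 325.36
(1−α) = 325.36/636.44 = 0.5112;  α = 0.4888.
Bypass flow = 0.4888×2890 = 1412.5 tonne/day.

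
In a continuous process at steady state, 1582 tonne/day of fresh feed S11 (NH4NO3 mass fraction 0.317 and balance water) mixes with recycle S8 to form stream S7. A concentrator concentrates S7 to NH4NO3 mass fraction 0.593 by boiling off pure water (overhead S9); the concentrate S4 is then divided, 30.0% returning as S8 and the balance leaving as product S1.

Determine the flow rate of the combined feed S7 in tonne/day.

Overall NH4NO3 balance (none leaves overhead): NH4NO3 in fresh feed = NH4NO3 in product, i.e. 1582×0.317 = (1−0.300)·S4·0.593.
S4 = 501.49/(0.593×0.700) = 1208.1 tonne/day.
Recycle S8 = 0.300×1208.1 = 362.44 tonne/day.
Combined feed S7 = 1582 + 362.44 = 1944.4 tonne/day.

1944 tonne/day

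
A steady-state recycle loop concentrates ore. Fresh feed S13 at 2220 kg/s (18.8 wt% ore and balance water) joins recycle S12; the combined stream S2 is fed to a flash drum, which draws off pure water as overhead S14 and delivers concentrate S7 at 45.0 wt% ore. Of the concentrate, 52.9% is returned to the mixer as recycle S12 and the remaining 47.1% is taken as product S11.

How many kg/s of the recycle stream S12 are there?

1042 kg/s

Overall ore balance (none leaves overhead): ore in fresh feed = ore in product, i.e. 2220×0.188 = (1−0.529)·S7·0.450.
S7 = 417.36/(0.450×0.471) = 1969.1 kg/s.
Recycle S12 = 0.529×1969.1 = 1041.7 kg/s.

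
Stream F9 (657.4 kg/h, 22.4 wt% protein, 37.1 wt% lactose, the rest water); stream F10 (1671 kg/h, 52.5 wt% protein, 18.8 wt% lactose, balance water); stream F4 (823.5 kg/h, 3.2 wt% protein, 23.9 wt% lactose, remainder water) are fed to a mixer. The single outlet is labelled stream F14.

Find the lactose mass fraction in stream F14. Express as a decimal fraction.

0.239

Total flow out = 657.4 + 1671 + 823.5 = 3151.9 kg/h.
lactose in = 657.4×0.371 + 1671×0.188 + 823.5×0.239 = 754.86 kg/h.
lactose mass fraction in F14 = 754.86/3151.9 = 0.239.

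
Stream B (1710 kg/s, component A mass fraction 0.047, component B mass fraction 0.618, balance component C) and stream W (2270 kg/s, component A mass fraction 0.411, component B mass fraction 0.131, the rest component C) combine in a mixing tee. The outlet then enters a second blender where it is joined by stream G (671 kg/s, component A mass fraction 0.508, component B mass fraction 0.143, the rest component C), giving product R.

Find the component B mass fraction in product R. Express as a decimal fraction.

Overall, product flow = 4651 kg/s.
component B in = 1710×0.618 + 2270×0.131 + 671×0.143 = 1450.1 kg/s.
component B fraction in R = 0.312.

0.312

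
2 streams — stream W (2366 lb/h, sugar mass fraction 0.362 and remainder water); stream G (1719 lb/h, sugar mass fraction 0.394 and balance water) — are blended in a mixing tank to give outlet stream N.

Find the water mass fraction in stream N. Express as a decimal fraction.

Total flow out = 2366 + 1719 = 4085 lb/h.
water in = 2366×0.638 + 1719×0.606 = 2551.2 lb/h.
water mass fraction in N = 2551.2/4085 = 0.625.

0.625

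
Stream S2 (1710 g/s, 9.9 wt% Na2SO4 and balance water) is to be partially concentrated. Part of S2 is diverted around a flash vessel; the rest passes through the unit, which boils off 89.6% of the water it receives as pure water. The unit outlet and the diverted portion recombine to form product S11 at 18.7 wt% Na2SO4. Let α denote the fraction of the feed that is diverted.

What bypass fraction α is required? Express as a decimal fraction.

0.417

All 1710×0.099 = 169.29 g/s of Na2SO4 reaches S11, so S11 = 169.29/0.187 = 905.29 g/s and vapour = 804.71 g/s.
The evaporator receives (1−α)·1710 of feed at 0.901 water and removes 0.896 of that water:
0.896×0.901×(1−α)×1710 = 804.71
(1−α) = 804.71/1380.5 = 0.5829;  α = 0.4171.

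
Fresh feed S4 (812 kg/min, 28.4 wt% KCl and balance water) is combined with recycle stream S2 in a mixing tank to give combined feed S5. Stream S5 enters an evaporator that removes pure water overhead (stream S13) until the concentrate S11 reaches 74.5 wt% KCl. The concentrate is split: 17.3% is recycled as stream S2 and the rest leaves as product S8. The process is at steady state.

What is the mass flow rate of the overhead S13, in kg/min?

502.5 kg/min

Overall KCl balance (none leaves overhead): KCl in fresh feed = KCl in product, i.e. 812×0.284 = (1−0.173)·S11·0.745.
S11 = 230.61/(0.745×0.827) = 374.29 kg/min.
Recycle S2 = 0.173×374.29 = 64.753 kg/min.
Combined feed S5 = 812 + 64.753 = 876.75 kg/min.
Overhead S13 = S5 − S11 = 876.75 − 374.29 = 502.46 kg/min.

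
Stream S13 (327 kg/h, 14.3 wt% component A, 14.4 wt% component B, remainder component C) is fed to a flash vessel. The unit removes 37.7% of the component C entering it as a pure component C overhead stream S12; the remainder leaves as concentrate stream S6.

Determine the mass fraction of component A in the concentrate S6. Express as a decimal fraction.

component A is not removed: 327×0.143 = 46.761 kg/h of component A enters S6.
component C entering = 327×0.713 = 233.15 kg/h; overhead removed = 0.377×233.15 = 87.898 kg/h.
Concentrate = 327 − 87.898 = 239.1 kg/h.
Mass fraction = 46.761/239.1 = 0.1956.

0.1956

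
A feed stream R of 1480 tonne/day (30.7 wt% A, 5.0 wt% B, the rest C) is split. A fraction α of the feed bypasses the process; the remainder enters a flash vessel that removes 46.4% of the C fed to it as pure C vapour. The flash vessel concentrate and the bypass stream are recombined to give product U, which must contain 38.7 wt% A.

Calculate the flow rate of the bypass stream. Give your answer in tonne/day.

All 1480×0.307 = 454.36 tonne/day of A reaches U, so U = 454.36/0.387 = 1174.1 tonne/day and vapour = 305.94 tonne/day.
The evaporator receives (1−α)·1480 of feed at 0.643 C and removes 0.464 of that C:
0.464×0.643×(1−α)×1480 = 305.94
(1−α) = 305.94/441.56 = 0.6929;  α = 0.3071.
Bypass flow = 0.3071×1480 = 454.56 tonne/day.

454.6 tonne/day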